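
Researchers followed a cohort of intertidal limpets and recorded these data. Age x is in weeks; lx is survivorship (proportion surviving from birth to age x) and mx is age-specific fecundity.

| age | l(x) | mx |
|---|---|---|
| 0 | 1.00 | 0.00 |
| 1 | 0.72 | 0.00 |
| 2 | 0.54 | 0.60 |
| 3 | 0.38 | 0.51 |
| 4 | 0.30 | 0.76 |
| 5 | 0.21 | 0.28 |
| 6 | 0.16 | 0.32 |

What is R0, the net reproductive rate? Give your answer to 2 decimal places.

0.86

lx·mx by age: 0, 0, 0.324, 0.1938, 0.228, 0.0588, 0.0512
R0 = Σ lx·mx = 0.8558 → 0.86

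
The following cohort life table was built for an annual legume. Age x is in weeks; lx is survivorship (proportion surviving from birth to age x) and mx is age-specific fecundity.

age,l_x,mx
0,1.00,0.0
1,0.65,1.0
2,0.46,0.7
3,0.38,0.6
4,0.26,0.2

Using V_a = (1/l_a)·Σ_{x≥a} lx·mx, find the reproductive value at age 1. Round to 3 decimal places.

1.926

lx·mx for x ≥ 1: 0.65, 0.322, 0.228, 0.052 → sum = 1.252
V_1 = 1.252 / l_1 = 1.252 / 0.65 = 1.926154… → 1.926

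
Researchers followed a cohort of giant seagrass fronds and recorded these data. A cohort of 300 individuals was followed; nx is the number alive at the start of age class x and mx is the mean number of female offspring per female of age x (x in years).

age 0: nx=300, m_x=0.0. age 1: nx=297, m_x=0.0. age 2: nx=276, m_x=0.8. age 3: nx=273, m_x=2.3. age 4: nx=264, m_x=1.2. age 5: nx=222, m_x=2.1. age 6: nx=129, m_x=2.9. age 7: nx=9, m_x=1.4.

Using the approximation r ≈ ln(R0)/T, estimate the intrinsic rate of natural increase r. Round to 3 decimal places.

0.466

lx = nx/n0 = nx/300: 1, 0.99, 0.92, 0.91, 0.88, 0.74, 0.43, 0.03
R0 = Σ lx·mx = 0 + 0 + 0.736 + 2.093 + 1.056 + 1.554 + 1.247 + 0.042 = 6.728
Σ x·lx·mx = 27.521; T = 27.521/6.728 = 4.09052…
r ≈ ln(R0)/T = ln(6.728)/4.09052… = 0.46602… → 0.466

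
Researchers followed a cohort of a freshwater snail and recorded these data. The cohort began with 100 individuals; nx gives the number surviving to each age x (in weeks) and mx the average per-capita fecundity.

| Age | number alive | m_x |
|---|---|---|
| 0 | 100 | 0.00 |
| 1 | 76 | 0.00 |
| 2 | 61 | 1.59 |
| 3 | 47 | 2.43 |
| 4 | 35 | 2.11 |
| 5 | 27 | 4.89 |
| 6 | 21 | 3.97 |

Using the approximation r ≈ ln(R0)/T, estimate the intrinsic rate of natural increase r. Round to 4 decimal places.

0.4045

lx = nx/n0 = nx/100: 1, 0.76, 0.61, 0.47, 0.35, 0.27, 0.21
R0 = Σ lx·mx = 0 + 0 + 0.9699 + 1.1421 + 0.7385 + 1.3203 + 0.8337 = 5.0045
Σ x·lx·mx = 19.9238; T = 19.9238/5.0045 = 3.98118…
r ≈ ln(R0)/T = ln(5.0045)/3.98118… = 0.404488… → 0.4045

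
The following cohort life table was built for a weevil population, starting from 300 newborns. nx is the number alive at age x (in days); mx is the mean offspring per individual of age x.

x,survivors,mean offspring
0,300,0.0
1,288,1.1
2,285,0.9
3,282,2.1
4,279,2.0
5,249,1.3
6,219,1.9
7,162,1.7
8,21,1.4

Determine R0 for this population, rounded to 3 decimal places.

9.227

lx = nx/n0 = nx/300: 1, 0.96, 0.95, 0.94, 0.93, 0.83, 0.73, 0.54, 0.07
lx·mx by age: 0, 1.056, 0.855, 1.974, 1.86, 1.079, 1.387, 0.918, 0.098
R0 = Σ lx·mx = 9.227 → 9.227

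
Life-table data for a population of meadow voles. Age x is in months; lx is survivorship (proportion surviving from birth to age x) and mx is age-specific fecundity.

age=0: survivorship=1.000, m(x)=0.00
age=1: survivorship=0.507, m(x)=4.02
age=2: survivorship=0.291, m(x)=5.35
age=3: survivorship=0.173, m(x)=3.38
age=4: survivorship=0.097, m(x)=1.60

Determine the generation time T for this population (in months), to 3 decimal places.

1.736

lx·mx: 0, 2.03814, 1.55685, 0.58474, 0.1552 → R0 = 4.33493
x·lx·mx: 0, 2.03814, 3.1137, 1.75422, 0.6208 → Σ = 7.52686
T = 7.52686 / 4.33493 = 1.736328… → 1.736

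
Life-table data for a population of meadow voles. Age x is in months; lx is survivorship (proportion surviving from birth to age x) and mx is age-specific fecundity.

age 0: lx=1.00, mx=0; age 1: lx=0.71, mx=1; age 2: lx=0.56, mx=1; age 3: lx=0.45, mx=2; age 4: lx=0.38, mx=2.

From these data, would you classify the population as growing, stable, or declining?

growing

R0 = Σ lx·mx = 0 + 0.71 + 0.56 + 0.9 + 0.76 = 2.93
R0 > 1, so the population is growing.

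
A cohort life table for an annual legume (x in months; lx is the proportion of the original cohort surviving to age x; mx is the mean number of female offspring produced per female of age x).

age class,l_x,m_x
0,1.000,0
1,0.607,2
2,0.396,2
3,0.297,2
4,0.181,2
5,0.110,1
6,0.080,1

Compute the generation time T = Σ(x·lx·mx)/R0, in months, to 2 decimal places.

2.24

lx·mx: 0, 1.214, 0.792, 0.594, 0.362, 0.11, 0.08 → R0 = 3.152
x·lx·mx: 0, 1.214, 1.584, 1.782, 1.448, 0.55, 0.48 → Σ = 7.058
T = 7.058 / 3.152 = 2.239213… → 2.24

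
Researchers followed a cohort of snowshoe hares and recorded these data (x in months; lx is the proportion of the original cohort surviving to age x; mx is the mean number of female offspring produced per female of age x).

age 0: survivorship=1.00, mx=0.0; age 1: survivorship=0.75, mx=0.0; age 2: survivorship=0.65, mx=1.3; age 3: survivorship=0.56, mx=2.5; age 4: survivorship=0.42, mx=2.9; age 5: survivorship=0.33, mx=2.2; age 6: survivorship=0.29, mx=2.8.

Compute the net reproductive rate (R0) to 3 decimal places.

5.001

lx·mx by age: 0, 0, 0.845, 1.4, 1.218, 0.726, 0.812
R0 = Σ lx·mx = 5.001 → 5.001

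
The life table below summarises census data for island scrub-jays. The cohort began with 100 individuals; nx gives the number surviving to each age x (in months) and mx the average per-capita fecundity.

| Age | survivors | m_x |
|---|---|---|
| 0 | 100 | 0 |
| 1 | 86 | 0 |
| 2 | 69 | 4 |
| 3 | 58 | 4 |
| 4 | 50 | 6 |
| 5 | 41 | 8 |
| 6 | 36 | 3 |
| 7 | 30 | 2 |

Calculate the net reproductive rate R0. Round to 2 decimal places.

13.04

lx = nx/n0 = nx/100: 1, 0.86, 0.69, 0.58, 0.5, 0.41, 0.36, 0.3
lx·mx by age: 0, 0, 2.76, 2.32, 3, 3.28, 1.08, 0.6
R0 = Σ lx·mx = 13.04 → 13.04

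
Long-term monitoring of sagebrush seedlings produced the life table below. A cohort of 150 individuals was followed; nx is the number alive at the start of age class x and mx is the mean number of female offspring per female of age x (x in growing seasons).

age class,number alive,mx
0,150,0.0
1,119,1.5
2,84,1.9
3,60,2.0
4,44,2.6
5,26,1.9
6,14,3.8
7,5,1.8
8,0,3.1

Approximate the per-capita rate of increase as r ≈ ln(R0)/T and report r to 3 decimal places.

0.534

lx = nx/n0 = nx/150: 1, 0.79333…, 0.56, 0.4, 0.29333…, 0.17333…, 0.09333…, 0.03333…, 0
R0 = Σ lx·mx = 0 + 1.19… + 1.064 + 0.8 + 0.76267… + 0.32933… + 0.35467… + 0.06… + 0 = 4.560667…
Σ x·lx·mx = 12.963333…; T = 12.963333…/4.560667… = 2.84242…
r ≈ ln(R0)/T = ln(4.560667…)/2.84242… = 0.53386… → 0.534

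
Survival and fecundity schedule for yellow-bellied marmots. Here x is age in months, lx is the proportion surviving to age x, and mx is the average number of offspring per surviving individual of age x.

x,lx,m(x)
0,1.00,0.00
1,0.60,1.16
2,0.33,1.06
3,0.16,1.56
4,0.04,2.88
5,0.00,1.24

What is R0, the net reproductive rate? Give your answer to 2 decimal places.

lx·mx by age: 0, 0.696, 0.3498, 0.2496, 0.1152, 0
R0 = Σ lx·mx = 1.4106 → 1.41

1.41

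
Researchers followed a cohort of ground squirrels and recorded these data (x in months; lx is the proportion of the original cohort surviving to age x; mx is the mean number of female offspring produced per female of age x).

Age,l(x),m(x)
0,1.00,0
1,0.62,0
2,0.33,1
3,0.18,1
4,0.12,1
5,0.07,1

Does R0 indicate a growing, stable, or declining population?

declining

R0 = Σ lx·mx = 0 + 0 + 0.33 + 0.18 + 0.12 + 0.07 = 0.7
R0 < 1, so the population is declining.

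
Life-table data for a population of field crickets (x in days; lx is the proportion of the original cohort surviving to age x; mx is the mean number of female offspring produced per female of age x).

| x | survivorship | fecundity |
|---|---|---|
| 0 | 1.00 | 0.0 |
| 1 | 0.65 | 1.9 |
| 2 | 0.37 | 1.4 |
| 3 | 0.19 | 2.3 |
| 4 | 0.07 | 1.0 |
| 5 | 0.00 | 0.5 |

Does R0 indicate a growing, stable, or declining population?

growing

R0 = Σ lx·mx = 0 + 1.235 + 0.518 + 0.437 + 0.07 + 0 = 2.26
R0 > 1, so the population is growing.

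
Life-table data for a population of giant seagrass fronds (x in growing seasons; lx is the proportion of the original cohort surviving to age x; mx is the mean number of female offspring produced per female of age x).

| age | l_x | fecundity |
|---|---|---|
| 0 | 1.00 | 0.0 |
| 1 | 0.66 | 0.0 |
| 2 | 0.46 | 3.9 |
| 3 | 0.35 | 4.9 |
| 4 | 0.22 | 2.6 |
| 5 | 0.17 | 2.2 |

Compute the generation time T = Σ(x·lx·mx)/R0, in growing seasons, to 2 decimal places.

lx·mx: 0, 0, 1.794, 1.715, 0.572, 0.374 → R0 = 4.455
x·lx·mx: 0, 0, 3.588, 5.145, 2.288, 1.87 → Σ = 12.891
T = 12.891 / 4.455 = 2.893603… → 2.89

2.89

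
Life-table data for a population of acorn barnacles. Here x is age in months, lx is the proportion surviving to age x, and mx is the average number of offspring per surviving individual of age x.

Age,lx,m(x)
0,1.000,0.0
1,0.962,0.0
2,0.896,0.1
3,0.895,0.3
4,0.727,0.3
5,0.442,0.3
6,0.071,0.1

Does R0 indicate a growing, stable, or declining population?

R0 = Σ lx·mx = 0 + 0 + 0.0896 + 0.2685 + 0.2181 + 0.1326 + 0.0071 = 0.7159
R0 < 1, so the population is declining.

declining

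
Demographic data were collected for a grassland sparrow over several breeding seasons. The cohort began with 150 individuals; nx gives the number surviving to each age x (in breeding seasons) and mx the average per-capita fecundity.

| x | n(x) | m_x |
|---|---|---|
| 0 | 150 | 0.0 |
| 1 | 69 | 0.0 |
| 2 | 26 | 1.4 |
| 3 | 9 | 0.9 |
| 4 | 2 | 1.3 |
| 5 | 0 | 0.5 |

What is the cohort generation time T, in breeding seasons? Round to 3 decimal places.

lx = nx/n0 = nx/150: 1, 0.46, 0.17333…, 0.06, 0.01333…, 0
lx·mx: 0, 0, 0.242667…, 0.054, 0.017333…, 0 → R0 = 0.314…
x·lx·mx: 0, 0, 0.485333…, 0.162, 0.069333…, 0 → Σ = 0.716667…
T = 0.716667… / 0.314… = 2.282378… → 2.282

2.282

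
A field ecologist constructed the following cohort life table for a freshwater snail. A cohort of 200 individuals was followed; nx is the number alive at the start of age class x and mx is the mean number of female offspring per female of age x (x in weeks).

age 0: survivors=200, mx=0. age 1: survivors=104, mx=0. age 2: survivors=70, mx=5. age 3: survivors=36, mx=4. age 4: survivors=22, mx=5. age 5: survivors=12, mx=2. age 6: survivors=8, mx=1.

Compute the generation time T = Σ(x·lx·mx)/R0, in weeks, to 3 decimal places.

2.736

lx = nx/n0 = nx/200: 1, 0.52, 0.35, 0.18, 0.11, 0.06, 0.04
lx·mx: 0, 0, 1.75, 0.72, 0.55, 0.12, 0.04 → R0 = 3.18
x·lx·mx: 0, 0, 3.5, 2.16, 2.2, 0.6, 0.24 → Σ = 8.7
T = 8.7 / 3.18 = 2.735849… → 2.736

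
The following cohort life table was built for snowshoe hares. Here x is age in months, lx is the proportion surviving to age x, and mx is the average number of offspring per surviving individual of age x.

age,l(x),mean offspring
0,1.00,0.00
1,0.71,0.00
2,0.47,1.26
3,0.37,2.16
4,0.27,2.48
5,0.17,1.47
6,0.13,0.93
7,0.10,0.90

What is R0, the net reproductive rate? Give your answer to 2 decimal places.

2.52

lx·mx by age: 0, 0, 0.5922, 0.7992, 0.6696, 0.2499, 0.1209, 0.09
R0 = Σ lx·mx = 2.5218 → 2.52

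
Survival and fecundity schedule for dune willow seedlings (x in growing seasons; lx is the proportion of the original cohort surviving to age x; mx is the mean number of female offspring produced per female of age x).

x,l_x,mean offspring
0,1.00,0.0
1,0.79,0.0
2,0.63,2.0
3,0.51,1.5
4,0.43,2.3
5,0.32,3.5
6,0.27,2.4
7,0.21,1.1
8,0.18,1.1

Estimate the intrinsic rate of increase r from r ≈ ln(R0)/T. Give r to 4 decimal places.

0.4008

R0 = Σ lx·mx = 0 + 0 + 1.26 + 0.765 + 0.989 + 1.12 + 0.648 + 0.231 + 0.198 = 5.211
Σ x·lx·mx = 21.46; T = 21.46/5.211 = 4.11821…
r ≈ ln(R0)/T = ln(5.211)/4.11821… = 0.400847… → 0.4008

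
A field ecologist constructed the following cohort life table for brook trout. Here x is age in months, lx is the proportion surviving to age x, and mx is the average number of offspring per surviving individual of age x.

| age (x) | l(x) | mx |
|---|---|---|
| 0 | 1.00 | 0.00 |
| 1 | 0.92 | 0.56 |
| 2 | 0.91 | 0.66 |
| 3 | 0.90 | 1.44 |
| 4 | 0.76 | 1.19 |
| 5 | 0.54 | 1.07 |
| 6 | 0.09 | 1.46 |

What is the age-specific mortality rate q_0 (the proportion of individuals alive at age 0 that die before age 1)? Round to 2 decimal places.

q_0 = (l_0 − l_1) / l_0 = (1 − 0.92) / 1
     = 0.08 / 1 = 0.08 → 0.08

0.08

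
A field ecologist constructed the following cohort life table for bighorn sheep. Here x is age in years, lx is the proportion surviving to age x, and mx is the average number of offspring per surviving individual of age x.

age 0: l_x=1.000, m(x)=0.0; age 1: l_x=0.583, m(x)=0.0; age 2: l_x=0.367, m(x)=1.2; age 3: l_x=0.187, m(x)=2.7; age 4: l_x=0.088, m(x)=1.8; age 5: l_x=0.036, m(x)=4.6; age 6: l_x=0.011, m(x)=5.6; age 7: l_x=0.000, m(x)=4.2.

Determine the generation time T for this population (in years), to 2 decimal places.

3.18

lx·mx: 0, 0, 0.4404, 0.5049, 0.1584, 0.1656, 0.0616, 0 → R0 = 1.3309
x·lx·mx: 0, 0, 0.8808, 1.5147, 0.6336, 0.828, 0.3696, 0 → Σ = 4.2267
T = 4.2267 / 1.3309 = 3.175821… → 3.18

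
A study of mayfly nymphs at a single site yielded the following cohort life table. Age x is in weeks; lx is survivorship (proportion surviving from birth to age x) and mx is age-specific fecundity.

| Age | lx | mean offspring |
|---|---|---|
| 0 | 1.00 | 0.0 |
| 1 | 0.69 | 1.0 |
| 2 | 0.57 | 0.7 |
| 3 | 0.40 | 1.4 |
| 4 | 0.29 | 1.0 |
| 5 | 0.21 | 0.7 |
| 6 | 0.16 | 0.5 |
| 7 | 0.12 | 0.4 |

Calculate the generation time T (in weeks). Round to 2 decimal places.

lx·mx: 0, 0.69, 0.399, 0.56, 0.29, 0.147, 0.08, 0.048 → R0 = 2.214
x·lx·mx: 0, 0.69, 0.798, 1.68, 1.16, 0.735, 0.48, 0.336 → Σ = 5.879
T = 5.879 / 2.214 = 2.655375… → 2.66

2.66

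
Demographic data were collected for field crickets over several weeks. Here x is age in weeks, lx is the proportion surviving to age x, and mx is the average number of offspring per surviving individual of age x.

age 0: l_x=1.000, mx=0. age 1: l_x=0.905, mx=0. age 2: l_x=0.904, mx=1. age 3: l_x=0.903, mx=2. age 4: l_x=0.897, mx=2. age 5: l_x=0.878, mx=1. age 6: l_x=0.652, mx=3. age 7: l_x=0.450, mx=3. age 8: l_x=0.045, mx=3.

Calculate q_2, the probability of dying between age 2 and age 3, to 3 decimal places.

0.001

q_2 = (l_2 − l_3) / l_2 = (0.904 − 0.903) / 0.904
     = 0.001 / 0.904 = 0.001106… → 0.001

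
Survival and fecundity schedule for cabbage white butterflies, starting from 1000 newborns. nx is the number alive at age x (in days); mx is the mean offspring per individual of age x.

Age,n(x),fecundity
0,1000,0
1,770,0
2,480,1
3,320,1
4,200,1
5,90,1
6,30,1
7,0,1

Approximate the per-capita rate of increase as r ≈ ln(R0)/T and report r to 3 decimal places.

lx = nx/n0 = nx/1000: 1, 0.77, 0.48, 0.32, 0.2, 0.09, 0.03, 0
R0 = Σ lx·mx = 0 + 0 + 0.48 + 0.32 + 0.2 + 0.09 + 0.03 + 0 = 1.12
Σ x·lx·mx = 3.35; T = 3.35/1.12 = 2.99107…
r ≈ ln(R0)/T = ln(1.12)/2.99107… = 0.03789… → 0.038

0.038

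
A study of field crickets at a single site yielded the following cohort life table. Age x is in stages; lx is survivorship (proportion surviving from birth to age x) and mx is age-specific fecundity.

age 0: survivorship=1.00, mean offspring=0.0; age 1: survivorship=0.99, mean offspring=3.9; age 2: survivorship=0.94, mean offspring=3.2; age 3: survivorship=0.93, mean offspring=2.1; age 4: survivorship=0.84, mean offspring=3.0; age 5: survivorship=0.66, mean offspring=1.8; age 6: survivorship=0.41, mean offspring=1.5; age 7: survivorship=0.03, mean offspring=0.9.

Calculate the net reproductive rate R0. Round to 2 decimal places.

13.17

lx·mx by age: 0, 3.861, 3.008, 1.953, 2.52, 1.188, 0.615, 0.027
R0 = Σ lx·mx = 13.172 → 13.17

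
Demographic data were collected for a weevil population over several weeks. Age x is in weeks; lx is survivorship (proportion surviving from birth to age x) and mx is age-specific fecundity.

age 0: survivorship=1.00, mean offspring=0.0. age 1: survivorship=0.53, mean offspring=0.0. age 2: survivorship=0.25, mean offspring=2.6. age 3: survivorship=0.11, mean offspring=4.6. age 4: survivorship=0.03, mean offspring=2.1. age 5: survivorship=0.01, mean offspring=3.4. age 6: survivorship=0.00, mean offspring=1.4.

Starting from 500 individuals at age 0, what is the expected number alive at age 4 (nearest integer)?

15

Expected survivors = N0 · l_4 = 500 × 0.03 = 15 → 15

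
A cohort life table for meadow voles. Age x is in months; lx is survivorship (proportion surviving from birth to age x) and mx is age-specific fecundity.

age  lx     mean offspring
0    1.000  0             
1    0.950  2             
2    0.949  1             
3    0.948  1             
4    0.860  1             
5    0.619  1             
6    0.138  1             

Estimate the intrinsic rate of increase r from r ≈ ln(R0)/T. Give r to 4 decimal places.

0.6529

R0 = Σ lx·mx = 0 + 1.9 + 0.949 + 0.948 + 0.86 + 0.619 + 0.138 = 5.414
Σ x·lx·mx = 14.005; T = 14.005/5.414 = 2.58681…
r ≈ ln(R0)/T = ln(5.414)/2.58681… = 0.652923… → 0.6529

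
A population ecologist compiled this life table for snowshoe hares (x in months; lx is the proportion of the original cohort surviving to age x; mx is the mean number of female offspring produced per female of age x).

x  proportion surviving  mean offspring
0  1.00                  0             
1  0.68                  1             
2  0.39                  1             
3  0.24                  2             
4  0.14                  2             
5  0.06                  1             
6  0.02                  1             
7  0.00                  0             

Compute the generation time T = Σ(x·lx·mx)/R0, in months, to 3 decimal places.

2.325

lx·mx: 0, 0.68, 0.39, 0.48, 0.28, 0.06, 0.02, 0 → R0 = 1.91
x·lx·mx: 0, 0.68, 0.78, 1.44, 1.12, 0.3, 0.12, 0 → Σ = 4.44
T = 4.44 / 1.91 = 2.324607… → 2.325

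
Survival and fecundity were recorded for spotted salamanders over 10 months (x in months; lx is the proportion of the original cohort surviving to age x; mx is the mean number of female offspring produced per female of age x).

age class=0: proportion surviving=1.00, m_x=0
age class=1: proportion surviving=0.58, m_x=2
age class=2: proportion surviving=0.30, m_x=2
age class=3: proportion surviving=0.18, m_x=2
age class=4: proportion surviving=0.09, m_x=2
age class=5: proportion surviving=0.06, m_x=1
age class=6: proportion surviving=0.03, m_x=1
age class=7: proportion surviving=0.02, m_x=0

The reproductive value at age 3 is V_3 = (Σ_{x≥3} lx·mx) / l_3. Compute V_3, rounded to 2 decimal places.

3.50

lx·mx for x ≥ 3: 0.36, 0.18, 0.06, 0.03, 0 → sum = 0.63
V_3 = 0.63 / l_3 = 0.63 / 0.18 = 3.5 → 3.50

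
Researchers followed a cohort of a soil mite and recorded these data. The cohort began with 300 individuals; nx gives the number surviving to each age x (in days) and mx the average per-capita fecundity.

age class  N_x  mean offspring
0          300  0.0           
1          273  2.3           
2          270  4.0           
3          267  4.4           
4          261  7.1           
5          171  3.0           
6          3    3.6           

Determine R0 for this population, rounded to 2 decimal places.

lx = nx/n0 = nx/300: 1, 0.91, 0.9, 0.89, 0.87, 0.57, 0.01
lx·mx by age: 0, 2.093, 3.6, 3.916, 6.177, 1.71, 0.036
R0 = Σ lx·mx = 17.532 → 17.53

17.53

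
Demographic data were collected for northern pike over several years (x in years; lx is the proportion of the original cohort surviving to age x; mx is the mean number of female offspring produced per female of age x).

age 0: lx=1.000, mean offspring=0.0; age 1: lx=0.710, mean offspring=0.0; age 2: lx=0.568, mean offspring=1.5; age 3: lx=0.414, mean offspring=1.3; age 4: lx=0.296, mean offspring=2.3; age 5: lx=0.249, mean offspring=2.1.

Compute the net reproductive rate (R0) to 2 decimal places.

2.59

lx·mx by age: 0, 0, 0.852, 0.5382, 0.6808, 0.5229
R0 = Σ lx·mx = 2.5939 → 2.59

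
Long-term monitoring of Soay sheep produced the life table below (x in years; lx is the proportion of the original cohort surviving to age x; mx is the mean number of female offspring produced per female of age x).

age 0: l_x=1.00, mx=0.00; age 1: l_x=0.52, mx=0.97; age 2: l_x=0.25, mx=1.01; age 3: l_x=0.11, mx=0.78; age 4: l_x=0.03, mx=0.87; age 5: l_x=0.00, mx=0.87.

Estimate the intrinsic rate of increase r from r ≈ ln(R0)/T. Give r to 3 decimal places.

-0.089

R0 = Σ lx·mx = 0 + 0.5044 + 0.2525 + 0.0858 + 0.0261 + 0 = 0.8688
Σ x·lx·mx = 1.3712; T = 1.3712/0.8688 = 1.57827…
r ≈ ln(R0)/T = ln(0.8688)/1.57827… = -0.08911… → -0.089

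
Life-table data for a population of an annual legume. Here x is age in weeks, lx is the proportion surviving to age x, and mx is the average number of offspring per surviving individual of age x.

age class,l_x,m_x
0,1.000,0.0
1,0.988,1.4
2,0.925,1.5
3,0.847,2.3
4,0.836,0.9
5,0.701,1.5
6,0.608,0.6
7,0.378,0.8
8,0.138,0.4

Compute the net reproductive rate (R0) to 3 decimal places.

lx·mx by age: 0, 1.3832, 1.3875, 1.9481, 0.7524, 1.0515, 0.3648, 0.3024, 0.0552
R0 = Σ lx·mx = 7.2451 → 7.245

7.245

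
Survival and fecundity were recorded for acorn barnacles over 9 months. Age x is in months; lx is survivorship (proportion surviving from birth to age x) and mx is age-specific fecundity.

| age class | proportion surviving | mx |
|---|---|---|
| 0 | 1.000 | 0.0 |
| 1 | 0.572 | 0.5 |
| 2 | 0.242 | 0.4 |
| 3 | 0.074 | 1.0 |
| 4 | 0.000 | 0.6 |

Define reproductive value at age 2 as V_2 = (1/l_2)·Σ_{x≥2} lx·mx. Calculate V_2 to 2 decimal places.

lx·mx for x ≥ 2: 0.0968, 0.074, 0 → sum = 0.1708
V_2 = 0.1708 / l_2 = 0.1708 / 0.242 = 0.705785… → 0.71

0.71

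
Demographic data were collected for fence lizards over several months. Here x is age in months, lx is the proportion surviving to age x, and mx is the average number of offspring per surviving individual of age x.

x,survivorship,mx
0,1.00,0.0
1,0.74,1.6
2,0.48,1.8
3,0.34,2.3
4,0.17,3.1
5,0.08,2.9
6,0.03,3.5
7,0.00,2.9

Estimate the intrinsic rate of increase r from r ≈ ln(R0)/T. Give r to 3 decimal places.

R0 = Σ lx·mx = 0 + 1.184 + 0.864 + 0.782 + 0.527 + 0.232 + 0.105 + 0 = 3.694
Σ x·lx·mx = 9.156; T = 9.156/3.694 = 2.47861…
r ≈ ln(R0)/T = ln(3.694)/2.47861… = 0.52719… → 0.527

0.527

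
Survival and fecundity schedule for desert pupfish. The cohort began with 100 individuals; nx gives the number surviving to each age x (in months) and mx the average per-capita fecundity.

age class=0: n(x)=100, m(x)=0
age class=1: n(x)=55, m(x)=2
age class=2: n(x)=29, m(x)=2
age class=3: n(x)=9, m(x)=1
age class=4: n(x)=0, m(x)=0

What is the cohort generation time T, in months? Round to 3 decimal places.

1.429

lx = nx/n0 = nx/100: 1, 0.55, 0.29, 0.09, 0
lx·mx: 0, 1.1, 0.58, 0.09, 0 → R0 = 1.77
x·lx·mx: 0, 1.1, 1.16, 0.27, 0 → Σ = 2.53
T = 2.53 / 1.77 = 1.429379… → 1.429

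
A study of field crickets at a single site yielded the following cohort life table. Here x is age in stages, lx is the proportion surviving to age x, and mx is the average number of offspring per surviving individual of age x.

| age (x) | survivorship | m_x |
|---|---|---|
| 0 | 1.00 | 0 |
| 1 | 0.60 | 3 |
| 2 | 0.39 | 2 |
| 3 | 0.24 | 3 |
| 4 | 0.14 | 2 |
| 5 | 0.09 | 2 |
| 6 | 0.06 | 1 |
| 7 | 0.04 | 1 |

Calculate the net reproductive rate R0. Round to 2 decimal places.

lx·mx by age: 0, 1.8, 0.78, 0.72, 0.28, 0.18, 0.06, 0.04
R0 = Σ lx·mx = 3.86 → 3.86

3.86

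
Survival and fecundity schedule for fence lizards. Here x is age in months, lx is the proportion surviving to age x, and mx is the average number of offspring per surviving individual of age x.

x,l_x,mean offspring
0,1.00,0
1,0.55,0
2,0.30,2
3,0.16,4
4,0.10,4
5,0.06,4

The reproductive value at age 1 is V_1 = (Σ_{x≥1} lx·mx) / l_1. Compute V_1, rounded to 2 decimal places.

3.42

lx·mx for x ≥ 1: 0, 0.6, 0.64, 0.4, 0.24 → sum = 1.88
V_1 = 1.88 / l_1 = 1.88 / 0.55 = 3.418182… → 3.42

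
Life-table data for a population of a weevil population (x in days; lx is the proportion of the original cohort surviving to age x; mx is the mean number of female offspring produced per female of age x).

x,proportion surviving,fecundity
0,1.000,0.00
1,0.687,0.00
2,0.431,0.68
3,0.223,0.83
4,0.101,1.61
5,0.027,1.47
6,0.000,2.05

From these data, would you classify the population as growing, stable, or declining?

R0 = Σ lx·mx = 0 + 0 + 0.29308 + 0.18509 + 0.16261 + 0.03969 + 0 = 0.68047
R0 < 1, so the population is declining.

declining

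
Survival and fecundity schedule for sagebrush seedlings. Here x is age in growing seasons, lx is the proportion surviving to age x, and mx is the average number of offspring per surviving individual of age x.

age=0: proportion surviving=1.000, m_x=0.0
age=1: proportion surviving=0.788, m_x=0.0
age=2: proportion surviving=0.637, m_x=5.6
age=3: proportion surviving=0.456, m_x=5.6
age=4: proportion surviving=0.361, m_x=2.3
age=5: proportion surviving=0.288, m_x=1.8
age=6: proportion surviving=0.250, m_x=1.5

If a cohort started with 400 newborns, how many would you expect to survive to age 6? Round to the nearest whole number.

Expected survivors = N0 · l_6 = 400 × 0.250 = 100 → 100

100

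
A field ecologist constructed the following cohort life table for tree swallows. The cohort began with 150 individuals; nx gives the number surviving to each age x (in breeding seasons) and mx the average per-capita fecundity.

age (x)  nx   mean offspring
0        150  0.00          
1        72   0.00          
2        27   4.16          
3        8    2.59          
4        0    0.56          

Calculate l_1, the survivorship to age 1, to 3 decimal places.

l_1 = n_1/n_0 = 72/150 = 0.48 → 0.480

0.480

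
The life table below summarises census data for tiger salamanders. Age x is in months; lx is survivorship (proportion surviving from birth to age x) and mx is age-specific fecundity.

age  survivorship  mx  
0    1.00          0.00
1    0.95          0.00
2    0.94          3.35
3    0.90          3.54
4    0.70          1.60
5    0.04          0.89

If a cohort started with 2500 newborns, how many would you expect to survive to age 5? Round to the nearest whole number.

Expected survivors = N0 · l_5 = 2500 × 0.04 = 100 → 100

100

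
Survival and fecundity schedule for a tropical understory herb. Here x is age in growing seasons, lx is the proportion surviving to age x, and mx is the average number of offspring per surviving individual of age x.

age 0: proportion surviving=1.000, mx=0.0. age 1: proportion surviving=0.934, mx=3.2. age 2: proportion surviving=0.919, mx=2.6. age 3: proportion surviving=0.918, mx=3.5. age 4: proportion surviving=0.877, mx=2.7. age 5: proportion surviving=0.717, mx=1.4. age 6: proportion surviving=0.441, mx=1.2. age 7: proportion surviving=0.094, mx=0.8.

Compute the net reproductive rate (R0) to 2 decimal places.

12.57

lx·mx by age: 0, 2.9888, 2.3894, 3.213, 2.3679, 1.0038, 0.5292, 0.0752
R0 = Σ lx·mx = 12.5673 → 12.57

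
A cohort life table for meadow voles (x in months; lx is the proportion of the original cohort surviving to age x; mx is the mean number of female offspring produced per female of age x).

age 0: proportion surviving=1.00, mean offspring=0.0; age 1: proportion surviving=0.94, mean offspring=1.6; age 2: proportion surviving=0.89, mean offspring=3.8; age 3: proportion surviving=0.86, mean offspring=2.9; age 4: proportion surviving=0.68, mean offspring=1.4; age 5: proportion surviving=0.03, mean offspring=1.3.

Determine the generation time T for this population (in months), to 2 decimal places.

2.36

lx·mx: 0, 1.504, 3.382, 2.494, 0.952, 0.039 → R0 = 8.371
x·lx·mx: 0, 1.504, 6.764, 7.482, 3.808, 0.195 → Σ = 19.753
T = 19.753 / 8.371 = 2.359694… → 2.36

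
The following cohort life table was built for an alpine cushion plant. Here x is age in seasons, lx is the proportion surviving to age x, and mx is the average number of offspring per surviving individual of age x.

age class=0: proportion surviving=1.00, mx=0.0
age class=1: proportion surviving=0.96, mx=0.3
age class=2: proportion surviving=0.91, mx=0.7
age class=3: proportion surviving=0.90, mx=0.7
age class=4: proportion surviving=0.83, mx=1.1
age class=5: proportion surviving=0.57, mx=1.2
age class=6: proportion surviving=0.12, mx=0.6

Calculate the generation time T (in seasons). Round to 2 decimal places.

3.40

lx·mx: 0, 0.288, 0.637, 0.63, 0.913, 0.684, 0.072 → R0 = 3.224
x·lx·mx: 0, 0.288, 1.274, 1.89, 3.652, 3.42, 0.432 → Σ = 10.956
T = 10.956 / 3.224 = 3.398263… → 3.40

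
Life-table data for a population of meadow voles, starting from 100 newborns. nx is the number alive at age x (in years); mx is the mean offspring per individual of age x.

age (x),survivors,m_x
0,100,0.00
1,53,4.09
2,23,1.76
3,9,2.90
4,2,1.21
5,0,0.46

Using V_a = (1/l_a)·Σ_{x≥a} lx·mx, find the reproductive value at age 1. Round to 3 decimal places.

5.392

lx = nx/n0 = nx/100: 1, 0.53, 0.23, 0.09, 0.02, 0
lx·mx for x ≥ 1: 2.1677, 0.4048, 0.261, 0.0242, 0 → sum = 2.8577
V_1 = 2.8577 / l_1 = 2.8577 / 0.53 = 5.391887… → 5.392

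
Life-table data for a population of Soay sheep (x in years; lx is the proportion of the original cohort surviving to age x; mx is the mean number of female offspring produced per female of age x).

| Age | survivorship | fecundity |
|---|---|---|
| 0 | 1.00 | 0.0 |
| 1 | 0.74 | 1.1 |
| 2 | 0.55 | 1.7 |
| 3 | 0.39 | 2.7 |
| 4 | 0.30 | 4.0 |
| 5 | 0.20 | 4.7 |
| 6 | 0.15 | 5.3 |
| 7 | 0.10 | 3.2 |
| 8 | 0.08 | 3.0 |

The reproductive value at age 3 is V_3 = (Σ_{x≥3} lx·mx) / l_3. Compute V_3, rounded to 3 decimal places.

11.662

lx·mx for x ≥ 3: 1.053, 1.2, 0.94, 0.795, 0.32, 0.24 → sum = 4.548
V_3 = 4.548 / l_3 = 4.548 / 0.39 = 11.661538… → 11.662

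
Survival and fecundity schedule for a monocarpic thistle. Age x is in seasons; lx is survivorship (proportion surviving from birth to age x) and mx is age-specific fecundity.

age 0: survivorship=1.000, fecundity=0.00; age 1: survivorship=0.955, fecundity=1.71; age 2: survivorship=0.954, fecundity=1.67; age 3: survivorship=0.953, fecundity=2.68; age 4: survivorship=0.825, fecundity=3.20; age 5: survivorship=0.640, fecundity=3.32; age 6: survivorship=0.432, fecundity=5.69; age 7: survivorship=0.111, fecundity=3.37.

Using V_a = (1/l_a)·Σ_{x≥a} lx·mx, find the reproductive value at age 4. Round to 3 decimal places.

lx·mx for x ≥ 4: 2.64, 2.1248, 2.45808, 0.37407 → sum = 7.59695
V_4 = 7.59695 / l_4 = 7.59695 / 0.825 = 9.208424… → 9.208

9.208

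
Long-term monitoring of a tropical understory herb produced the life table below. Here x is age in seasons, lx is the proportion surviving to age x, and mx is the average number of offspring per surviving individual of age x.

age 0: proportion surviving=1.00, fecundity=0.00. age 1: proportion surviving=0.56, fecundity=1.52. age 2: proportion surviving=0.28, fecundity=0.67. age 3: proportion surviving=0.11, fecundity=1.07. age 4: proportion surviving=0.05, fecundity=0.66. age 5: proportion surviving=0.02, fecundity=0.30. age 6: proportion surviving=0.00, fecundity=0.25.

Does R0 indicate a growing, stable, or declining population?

R0 = Σ lx·mx = 0 + 0.8512 + 0.1876 + 0.1177 + 0.033 + 0.006 + 0 = 1.1955
R0 > 1, so the population is growing.

growing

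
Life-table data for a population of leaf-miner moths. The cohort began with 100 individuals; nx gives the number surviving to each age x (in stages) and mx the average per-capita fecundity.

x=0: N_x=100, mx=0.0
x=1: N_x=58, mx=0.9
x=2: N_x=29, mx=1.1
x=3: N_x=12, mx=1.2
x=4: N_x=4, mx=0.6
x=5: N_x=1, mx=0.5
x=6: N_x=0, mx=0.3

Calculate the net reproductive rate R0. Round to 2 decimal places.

lx = nx/n0 = nx/100: 1, 0.58, 0.29, 0.12, 0.04, 0.01, 0
lx·mx by age: 0, 0.522, 0.319, 0.144, 0.024, 0.005, 0
R0 = Σ lx·mx = 1.014 → 1.01

1.01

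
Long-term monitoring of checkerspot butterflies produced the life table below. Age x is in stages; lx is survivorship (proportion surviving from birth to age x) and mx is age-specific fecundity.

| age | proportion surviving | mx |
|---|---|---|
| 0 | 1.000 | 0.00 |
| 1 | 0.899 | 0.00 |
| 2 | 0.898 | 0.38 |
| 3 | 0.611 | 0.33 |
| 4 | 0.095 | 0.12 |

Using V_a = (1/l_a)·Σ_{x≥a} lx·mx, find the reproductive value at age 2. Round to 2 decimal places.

0.62

lx·mx for x ≥ 2: 0.34124, 0.20163, 0.0114 → sum = 0.55427
V_2 = 0.55427 / l_2 = 0.55427 / 0.898 = 0.617227… → 0.62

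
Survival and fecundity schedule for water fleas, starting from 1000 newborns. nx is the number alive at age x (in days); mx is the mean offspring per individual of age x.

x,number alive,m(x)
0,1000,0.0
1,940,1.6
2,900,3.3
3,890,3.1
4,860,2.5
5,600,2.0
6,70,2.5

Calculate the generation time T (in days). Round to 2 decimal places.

2.92

lx = nx/n0 = nx/1000: 1, 0.94, 0.9, 0.89, 0.86, 0.6, 0.07
lx·mx: 0, 1.504, 2.97, 2.759, 2.15, 1.2, 0.175 → R0 = 10.758
x·lx·mx: 0, 1.504, 5.94, 8.277, 8.6, 6, 1.05 → Σ = 31.371
T = 31.371 / 10.758 = 2.916062… → 2.92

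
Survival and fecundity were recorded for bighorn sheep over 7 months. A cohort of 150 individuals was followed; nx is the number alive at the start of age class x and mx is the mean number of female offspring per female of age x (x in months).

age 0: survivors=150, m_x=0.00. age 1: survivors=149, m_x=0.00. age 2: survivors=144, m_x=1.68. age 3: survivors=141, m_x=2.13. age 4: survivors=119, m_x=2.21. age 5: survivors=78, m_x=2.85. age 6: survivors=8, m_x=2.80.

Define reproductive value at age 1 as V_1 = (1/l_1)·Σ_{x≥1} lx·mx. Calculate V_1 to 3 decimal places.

lx = nx/n0 = nx/150: 1, 0.99333…, 0.96, 0.94, 0.79333…, 0.52, 0.05333…
lx·mx for x ≥ 1: 0, 1.6128, 2.0022, 1.753267…, 1.482, 0.149333… → sum = 6.9996…
V_1 = 6.9996… / l_1 = 6.9996… / 0.993333… = 7.046577… → 7.047

7.047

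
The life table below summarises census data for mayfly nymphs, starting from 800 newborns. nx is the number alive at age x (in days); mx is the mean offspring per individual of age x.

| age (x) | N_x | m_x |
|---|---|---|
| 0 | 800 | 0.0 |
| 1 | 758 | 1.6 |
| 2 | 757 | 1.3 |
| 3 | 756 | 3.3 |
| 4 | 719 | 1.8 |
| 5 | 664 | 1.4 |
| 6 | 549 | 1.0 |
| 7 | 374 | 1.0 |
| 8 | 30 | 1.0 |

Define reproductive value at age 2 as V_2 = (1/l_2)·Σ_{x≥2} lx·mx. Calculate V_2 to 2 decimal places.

8.79

lx = nx/n0 = nx/800: 1, 0.9475, 0.94625, 0.945, 0.89875, 0.83, 0.68625, 0.4675, 0.0375
lx·mx for x ≥ 2: 1.230125, 3.1185, 1.61775, 1.162, 0.68625, 0.4675, 0.0375 → sum = 8.319625
V_2 = 8.319625 / l_2 = 8.319625 / 0.94625 = 8.792206… → 8.79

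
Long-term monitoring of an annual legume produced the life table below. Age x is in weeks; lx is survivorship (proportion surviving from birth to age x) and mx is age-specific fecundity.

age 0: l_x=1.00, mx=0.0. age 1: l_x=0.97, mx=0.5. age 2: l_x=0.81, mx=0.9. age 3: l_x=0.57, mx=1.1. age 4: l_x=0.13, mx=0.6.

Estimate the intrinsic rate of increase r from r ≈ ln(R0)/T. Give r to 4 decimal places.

R0 = Σ lx·mx = 0 + 0.485 + 0.729 + 0.627 + 0.078 = 1.919
Σ x·lx·mx = 4.136; T = 4.136/1.919 = 2.15529…
r ≈ ln(R0)/T = ln(1.919)/2.15529… = 0.302421… → 0.3024

0.3024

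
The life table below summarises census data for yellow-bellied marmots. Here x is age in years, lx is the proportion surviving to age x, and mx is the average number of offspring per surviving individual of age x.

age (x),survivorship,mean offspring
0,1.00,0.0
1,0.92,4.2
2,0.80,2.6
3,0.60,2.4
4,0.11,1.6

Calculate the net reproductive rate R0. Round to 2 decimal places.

7.56

lx·mx by age: 0, 3.864, 2.08, 1.44, 0.176
R0 = Σ lx·mx = 7.56 → 7.56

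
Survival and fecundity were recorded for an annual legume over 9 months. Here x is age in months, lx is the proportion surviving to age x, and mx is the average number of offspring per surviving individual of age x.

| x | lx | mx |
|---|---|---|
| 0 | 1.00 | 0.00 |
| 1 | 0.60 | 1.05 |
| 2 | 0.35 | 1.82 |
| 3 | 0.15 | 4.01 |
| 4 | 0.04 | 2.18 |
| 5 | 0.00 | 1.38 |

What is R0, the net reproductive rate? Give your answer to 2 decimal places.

lx·mx by age: 0, 0.63, 0.637, 0.6015, 0.0872, 0
R0 = Σ lx·mx = 1.9557 → 1.96

1.96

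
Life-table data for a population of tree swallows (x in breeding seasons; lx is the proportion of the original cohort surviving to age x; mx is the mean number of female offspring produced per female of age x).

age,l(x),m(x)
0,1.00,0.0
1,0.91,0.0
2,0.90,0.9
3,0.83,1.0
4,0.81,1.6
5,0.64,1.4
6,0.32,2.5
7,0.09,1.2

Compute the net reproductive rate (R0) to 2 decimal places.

4.74

lx·mx by age: 0, 0, 0.81, 0.83, 1.296, 0.896, 0.8, 0.108
R0 = Σ lx·mx = 4.74 → 4.74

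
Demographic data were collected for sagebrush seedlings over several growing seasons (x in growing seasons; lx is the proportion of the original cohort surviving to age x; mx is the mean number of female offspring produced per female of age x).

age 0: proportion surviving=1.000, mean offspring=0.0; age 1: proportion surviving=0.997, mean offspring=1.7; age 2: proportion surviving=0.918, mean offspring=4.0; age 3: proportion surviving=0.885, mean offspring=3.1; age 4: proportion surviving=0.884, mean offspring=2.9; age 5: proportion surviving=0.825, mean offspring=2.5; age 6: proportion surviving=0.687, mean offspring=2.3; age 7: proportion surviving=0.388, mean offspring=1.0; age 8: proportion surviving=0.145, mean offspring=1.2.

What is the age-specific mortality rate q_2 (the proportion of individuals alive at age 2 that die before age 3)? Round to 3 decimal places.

q_2 = (l_2 − l_3) / l_2 = (0.918 − 0.885) / 0.918
     = 0.033 / 0.918 = 0.035948… → 0.036

0.036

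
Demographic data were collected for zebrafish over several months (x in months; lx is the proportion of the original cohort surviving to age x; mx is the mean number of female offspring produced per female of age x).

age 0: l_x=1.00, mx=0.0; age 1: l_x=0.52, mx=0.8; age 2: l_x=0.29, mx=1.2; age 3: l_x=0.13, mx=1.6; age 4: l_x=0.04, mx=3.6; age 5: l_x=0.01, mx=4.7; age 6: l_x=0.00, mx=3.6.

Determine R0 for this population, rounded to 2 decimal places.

1.16

lx·mx by age: 0, 0.416, 0.348, 0.208, 0.144, 0.047, 0
R0 = Σ lx·mx = 1.163 → 1.16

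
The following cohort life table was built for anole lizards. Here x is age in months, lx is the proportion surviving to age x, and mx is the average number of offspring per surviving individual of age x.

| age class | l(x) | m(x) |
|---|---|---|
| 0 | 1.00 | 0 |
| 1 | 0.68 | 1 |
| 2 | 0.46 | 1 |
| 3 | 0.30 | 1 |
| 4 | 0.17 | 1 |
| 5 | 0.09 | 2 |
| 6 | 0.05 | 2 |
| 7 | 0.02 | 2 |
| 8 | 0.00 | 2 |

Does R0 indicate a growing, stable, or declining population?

growing

R0 = Σ lx·mx = 0 + 0.68 + 0.46 + 0.3 + 0.17 + 0.18 + 0.1 + 0.04 + 0 = 1.93
R0 > 1, so the population is growing.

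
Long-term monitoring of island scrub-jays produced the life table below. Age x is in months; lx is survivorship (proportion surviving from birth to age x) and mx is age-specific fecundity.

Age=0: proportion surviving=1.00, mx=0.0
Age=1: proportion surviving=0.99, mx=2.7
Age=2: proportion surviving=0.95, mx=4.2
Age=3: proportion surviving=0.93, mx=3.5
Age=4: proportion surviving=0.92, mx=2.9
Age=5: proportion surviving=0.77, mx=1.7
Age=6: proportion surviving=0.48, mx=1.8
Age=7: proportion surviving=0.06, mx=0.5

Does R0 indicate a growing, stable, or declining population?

R0 = Σ lx·mx = 0 + 2.673 + 3.99 + 3.255 + 2.668 + 1.309 + 0.864 + 0.03 = 14.789
R0 > 1, so the population is growing.

growing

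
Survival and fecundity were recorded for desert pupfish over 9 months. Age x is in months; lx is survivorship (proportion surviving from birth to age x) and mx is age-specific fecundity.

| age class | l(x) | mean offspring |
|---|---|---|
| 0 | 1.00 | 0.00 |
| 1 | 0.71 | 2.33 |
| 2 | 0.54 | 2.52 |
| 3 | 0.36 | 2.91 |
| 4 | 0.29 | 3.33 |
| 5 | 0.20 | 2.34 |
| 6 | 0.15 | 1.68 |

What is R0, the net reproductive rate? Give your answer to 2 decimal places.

lx·mx by age: 0, 1.6543, 1.3608, 1.0476, 0.9657, 0.468, 0.252
R0 = Σ lx·mx = 5.7484 → 5.75

5.75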